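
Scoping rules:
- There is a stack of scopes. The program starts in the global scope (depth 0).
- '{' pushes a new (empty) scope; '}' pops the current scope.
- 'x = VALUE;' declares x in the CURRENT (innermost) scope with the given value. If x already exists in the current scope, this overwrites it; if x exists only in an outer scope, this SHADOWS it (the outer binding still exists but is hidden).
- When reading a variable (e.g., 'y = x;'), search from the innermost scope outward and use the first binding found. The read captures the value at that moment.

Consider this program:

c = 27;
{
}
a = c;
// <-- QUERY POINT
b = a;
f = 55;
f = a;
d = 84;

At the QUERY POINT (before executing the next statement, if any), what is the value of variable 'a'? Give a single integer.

Answer: 27

Derivation:
Step 1: declare c=27 at depth 0
Step 2: enter scope (depth=1)
Step 3: exit scope (depth=0)
Step 4: declare a=(read c)=27 at depth 0
Visible at query point: a=27 c=27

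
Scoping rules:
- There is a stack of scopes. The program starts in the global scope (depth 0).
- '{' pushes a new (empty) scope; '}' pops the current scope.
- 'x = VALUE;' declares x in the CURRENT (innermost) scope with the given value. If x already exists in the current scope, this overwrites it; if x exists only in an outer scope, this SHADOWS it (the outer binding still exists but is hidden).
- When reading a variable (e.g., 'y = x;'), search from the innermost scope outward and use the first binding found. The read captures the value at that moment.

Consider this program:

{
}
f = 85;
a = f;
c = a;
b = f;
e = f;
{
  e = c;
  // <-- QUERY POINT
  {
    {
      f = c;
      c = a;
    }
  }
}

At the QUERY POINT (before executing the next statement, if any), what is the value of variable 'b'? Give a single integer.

Answer: 85

Derivation:
Step 1: enter scope (depth=1)
Step 2: exit scope (depth=0)
Step 3: declare f=85 at depth 0
Step 4: declare a=(read f)=85 at depth 0
Step 5: declare c=(read a)=85 at depth 0
Step 6: declare b=(read f)=85 at depth 0
Step 7: declare e=(read f)=85 at depth 0
Step 8: enter scope (depth=1)
Step 9: declare e=(read c)=85 at depth 1
Visible at query point: a=85 b=85 c=85 e=85 f=85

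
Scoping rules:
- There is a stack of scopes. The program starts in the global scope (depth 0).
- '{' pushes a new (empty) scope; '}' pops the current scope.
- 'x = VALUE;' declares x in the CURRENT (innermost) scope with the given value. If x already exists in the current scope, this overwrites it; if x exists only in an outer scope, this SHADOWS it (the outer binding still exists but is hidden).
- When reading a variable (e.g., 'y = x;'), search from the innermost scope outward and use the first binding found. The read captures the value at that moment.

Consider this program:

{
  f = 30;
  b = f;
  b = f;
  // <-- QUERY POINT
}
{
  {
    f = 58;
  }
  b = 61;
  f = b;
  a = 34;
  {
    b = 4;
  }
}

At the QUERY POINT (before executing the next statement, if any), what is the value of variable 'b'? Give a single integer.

Step 1: enter scope (depth=1)
Step 2: declare f=30 at depth 1
Step 3: declare b=(read f)=30 at depth 1
Step 4: declare b=(read f)=30 at depth 1
Visible at query point: b=30 f=30

Answer: 30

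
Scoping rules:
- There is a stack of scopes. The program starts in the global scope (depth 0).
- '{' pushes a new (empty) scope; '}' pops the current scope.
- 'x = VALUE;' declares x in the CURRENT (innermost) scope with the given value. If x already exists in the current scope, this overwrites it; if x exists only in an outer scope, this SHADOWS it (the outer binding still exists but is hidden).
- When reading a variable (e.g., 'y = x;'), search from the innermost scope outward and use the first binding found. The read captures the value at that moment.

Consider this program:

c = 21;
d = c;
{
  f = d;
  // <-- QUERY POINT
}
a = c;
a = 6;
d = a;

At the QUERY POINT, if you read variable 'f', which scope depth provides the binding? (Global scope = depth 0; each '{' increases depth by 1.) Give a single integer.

Answer: 1

Derivation:
Step 1: declare c=21 at depth 0
Step 2: declare d=(read c)=21 at depth 0
Step 3: enter scope (depth=1)
Step 4: declare f=(read d)=21 at depth 1
Visible at query point: c=21 d=21 f=21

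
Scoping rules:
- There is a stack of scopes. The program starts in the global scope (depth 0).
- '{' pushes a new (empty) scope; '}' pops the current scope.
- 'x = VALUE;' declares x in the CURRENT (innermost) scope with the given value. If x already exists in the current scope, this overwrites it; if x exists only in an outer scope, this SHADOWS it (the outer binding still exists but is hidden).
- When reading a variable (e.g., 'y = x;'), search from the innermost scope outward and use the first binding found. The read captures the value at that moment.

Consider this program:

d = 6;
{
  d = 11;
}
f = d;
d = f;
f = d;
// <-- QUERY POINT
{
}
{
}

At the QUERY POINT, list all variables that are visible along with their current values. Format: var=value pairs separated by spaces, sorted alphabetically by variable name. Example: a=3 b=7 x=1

Answer: d=6 f=6

Derivation:
Step 1: declare d=6 at depth 0
Step 2: enter scope (depth=1)
Step 3: declare d=11 at depth 1
Step 4: exit scope (depth=0)
Step 5: declare f=(read d)=6 at depth 0
Step 6: declare d=(read f)=6 at depth 0
Step 7: declare f=(read d)=6 at depth 0
Visible at query point: d=6 f=6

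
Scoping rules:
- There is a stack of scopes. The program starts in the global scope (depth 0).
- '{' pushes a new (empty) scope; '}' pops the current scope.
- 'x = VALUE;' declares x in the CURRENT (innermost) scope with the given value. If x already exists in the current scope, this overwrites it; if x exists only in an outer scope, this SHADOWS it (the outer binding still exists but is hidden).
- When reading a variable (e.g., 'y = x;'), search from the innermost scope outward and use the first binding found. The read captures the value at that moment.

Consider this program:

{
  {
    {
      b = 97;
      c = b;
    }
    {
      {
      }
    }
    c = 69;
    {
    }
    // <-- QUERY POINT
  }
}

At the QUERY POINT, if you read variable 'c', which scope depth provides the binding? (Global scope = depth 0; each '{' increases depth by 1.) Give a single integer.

Step 1: enter scope (depth=1)
Step 2: enter scope (depth=2)
Step 3: enter scope (depth=3)
Step 4: declare b=97 at depth 3
Step 5: declare c=(read b)=97 at depth 3
Step 6: exit scope (depth=2)
Step 7: enter scope (depth=3)
Step 8: enter scope (depth=4)
Step 9: exit scope (depth=3)
Step 10: exit scope (depth=2)
Step 11: declare c=69 at depth 2
Step 12: enter scope (depth=3)
Step 13: exit scope (depth=2)
Visible at query point: c=69

Answer: 2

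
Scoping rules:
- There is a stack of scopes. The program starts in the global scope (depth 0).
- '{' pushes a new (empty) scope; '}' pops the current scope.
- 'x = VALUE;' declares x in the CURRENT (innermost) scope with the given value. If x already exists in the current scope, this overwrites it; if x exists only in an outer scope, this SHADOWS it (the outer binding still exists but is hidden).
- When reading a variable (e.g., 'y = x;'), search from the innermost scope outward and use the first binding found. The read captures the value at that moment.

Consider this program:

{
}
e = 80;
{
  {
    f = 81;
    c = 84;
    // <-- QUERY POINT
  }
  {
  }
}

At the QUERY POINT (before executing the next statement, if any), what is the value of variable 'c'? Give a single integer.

Step 1: enter scope (depth=1)
Step 2: exit scope (depth=0)
Step 3: declare e=80 at depth 0
Step 4: enter scope (depth=1)
Step 5: enter scope (depth=2)
Step 6: declare f=81 at depth 2
Step 7: declare c=84 at depth 2
Visible at query point: c=84 e=80 f=81

Answer: 84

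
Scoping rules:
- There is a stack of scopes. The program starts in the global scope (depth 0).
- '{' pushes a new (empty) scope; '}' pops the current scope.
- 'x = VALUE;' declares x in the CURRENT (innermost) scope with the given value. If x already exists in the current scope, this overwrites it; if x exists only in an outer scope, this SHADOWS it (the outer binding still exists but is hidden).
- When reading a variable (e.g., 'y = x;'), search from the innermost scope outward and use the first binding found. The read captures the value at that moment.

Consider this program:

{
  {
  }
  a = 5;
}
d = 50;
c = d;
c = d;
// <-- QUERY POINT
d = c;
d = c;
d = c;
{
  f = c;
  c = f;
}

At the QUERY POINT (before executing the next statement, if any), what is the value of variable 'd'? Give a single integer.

Step 1: enter scope (depth=1)
Step 2: enter scope (depth=2)
Step 3: exit scope (depth=1)
Step 4: declare a=5 at depth 1
Step 5: exit scope (depth=0)
Step 6: declare d=50 at depth 0
Step 7: declare c=(read d)=50 at depth 0
Step 8: declare c=(read d)=50 at depth 0
Visible at query point: c=50 d=50

Answer: 50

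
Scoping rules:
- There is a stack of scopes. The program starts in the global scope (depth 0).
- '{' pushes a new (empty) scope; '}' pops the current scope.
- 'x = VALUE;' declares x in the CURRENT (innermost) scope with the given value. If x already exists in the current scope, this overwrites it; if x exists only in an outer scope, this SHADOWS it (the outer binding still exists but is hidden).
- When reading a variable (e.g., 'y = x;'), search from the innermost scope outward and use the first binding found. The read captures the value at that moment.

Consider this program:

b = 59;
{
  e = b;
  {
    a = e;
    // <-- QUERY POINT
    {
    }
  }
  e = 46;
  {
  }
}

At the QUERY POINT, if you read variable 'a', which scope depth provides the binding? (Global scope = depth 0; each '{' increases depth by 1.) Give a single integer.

Answer: 2

Derivation:
Step 1: declare b=59 at depth 0
Step 2: enter scope (depth=1)
Step 3: declare e=(read b)=59 at depth 1
Step 4: enter scope (depth=2)
Step 5: declare a=(read e)=59 at depth 2
Visible at query point: a=59 b=59 e=59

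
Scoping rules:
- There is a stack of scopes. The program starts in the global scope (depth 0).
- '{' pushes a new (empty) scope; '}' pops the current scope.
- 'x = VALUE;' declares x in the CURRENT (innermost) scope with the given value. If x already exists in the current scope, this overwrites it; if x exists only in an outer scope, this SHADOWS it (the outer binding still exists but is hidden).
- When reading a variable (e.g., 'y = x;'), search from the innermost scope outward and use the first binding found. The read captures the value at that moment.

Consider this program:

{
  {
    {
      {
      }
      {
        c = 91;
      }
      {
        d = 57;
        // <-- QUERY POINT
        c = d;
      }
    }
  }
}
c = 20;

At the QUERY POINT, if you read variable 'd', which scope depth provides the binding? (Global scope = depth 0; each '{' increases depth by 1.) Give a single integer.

Answer: 4

Derivation:
Step 1: enter scope (depth=1)
Step 2: enter scope (depth=2)
Step 3: enter scope (depth=3)
Step 4: enter scope (depth=4)
Step 5: exit scope (depth=3)
Step 6: enter scope (depth=4)
Step 7: declare c=91 at depth 4
Step 8: exit scope (depth=3)
Step 9: enter scope (depth=4)
Step 10: declare d=57 at depth 4
Visible at query point: d=57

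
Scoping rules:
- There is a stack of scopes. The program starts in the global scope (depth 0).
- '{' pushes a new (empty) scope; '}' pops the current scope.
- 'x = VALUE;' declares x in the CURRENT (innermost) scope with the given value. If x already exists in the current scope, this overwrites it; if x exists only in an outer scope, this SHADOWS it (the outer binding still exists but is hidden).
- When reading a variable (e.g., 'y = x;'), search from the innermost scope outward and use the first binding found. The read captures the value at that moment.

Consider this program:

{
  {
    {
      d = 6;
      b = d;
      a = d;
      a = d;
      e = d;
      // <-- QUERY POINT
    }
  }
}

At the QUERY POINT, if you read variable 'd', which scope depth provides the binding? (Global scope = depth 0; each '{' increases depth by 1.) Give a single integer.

Answer: 3

Derivation:
Step 1: enter scope (depth=1)
Step 2: enter scope (depth=2)
Step 3: enter scope (depth=3)
Step 4: declare d=6 at depth 3
Step 5: declare b=(read d)=6 at depth 3
Step 6: declare a=(read d)=6 at depth 3
Step 7: declare a=(read d)=6 at depth 3
Step 8: declare e=(read d)=6 at depth 3
Visible at query point: a=6 b=6 d=6 e=6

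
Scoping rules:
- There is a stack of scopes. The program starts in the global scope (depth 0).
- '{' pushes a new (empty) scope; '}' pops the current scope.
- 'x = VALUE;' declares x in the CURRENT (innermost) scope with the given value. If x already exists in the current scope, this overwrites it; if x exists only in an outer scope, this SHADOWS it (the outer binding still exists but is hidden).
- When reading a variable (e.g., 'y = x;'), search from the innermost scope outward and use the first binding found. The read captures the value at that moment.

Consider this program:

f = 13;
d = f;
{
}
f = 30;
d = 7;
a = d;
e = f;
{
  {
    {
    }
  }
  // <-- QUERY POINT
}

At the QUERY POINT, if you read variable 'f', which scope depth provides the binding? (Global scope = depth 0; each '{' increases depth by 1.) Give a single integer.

Step 1: declare f=13 at depth 0
Step 2: declare d=(read f)=13 at depth 0
Step 3: enter scope (depth=1)
Step 4: exit scope (depth=0)
Step 5: declare f=30 at depth 0
Step 6: declare d=7 at depth 0
Step 7: declare a=(read d)=7 at depth 0
Step 8: declare e=(read f)=30 at depth 0
Step 9: enter scope (depth=1)
Step 10: enter scope (depth=2)
Step 11: enter scope (depth=3)
Step 12: exit scope (depth=2)
Step 13: exit scope (depth=1)
Visible at query point: a=7 d=7 e=30 f=30

Answer: 0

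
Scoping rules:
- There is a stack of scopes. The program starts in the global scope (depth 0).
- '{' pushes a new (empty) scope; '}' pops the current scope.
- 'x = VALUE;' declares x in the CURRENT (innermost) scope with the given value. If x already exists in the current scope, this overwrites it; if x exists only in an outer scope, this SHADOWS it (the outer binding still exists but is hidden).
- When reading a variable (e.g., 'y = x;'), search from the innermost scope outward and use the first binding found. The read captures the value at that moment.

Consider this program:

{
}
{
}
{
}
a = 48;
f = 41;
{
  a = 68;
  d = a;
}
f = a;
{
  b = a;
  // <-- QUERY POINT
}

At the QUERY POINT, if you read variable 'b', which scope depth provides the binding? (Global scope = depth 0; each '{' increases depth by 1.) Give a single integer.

Answer: 1

Derivation:
Step 1: enter scope (depth=1)
Step 2: exit scope (depth=0)
Step 3: enter scope (depth=1)
Step 4: exit scope (depth=0)
Step 5: enter scope (depth=1)
Step 6: exit scope (depth=0)
Step 7: declare a=48 at depth 0
Step 8: declare f=41 at depth 0
Step 9: enter scope (depth=1)
Step 10: declare a=68 at depth 1
Step 11: declare d=(read a)=68 at depth 1
Step 12: exit scope (depth=0)
Step 13: declare f=(read a)=48 at depth 0
Step 14: enter scope (depth=1)
Step 15: declare b=(read a)=48 at depth 1
Visible at query point: a=48 b=48 f=48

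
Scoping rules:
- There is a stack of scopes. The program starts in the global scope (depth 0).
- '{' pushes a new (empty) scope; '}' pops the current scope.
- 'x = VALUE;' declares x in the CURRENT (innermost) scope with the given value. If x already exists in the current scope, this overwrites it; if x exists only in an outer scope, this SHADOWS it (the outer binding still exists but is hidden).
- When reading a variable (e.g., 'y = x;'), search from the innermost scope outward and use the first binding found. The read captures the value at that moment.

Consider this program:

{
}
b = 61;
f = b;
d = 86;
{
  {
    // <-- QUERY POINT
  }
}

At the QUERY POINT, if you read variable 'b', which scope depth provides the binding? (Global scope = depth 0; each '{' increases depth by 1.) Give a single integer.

Step 1: enter scope (depth=1)
Step 2: exit scope (depth=0)
Step 3: declare b=61 at depth 0
Step 4: declare f=(read b)=61 at depth 0
Step 5: declare d=86 at depth 0
Step 6: enter scope (depth=1)
Step 7: enter scope (depth=2)
Visible at query point: b=61 d=86 f=61

Answer: 0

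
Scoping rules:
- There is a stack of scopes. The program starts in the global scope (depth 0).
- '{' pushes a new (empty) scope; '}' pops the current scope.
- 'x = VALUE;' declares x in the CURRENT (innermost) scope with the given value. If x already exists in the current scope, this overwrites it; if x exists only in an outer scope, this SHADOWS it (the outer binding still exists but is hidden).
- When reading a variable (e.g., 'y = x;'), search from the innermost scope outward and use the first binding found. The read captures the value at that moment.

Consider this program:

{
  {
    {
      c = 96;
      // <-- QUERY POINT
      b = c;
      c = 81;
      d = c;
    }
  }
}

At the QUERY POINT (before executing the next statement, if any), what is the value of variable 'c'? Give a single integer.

Answer: 96

Derivation:
Step 1: enter scope (depth=1)
Step 2: enter scope (depth=2)
Step 3: enter scope (depth=3)
Step 4: declare c=96 at depth 3
Visible at query point: c=96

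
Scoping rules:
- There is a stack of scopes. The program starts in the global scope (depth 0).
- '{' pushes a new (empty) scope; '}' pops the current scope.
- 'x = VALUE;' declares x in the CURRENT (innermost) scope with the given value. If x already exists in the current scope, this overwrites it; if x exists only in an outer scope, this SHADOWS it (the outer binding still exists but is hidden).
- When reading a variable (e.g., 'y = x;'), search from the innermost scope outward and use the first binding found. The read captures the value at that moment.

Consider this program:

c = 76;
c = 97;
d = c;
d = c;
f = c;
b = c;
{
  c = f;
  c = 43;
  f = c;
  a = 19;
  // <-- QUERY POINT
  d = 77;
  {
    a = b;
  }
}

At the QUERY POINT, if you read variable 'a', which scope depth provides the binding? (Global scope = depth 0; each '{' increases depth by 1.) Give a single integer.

Step 1: declare c=76 at depth 0
Step 2: declare c=97 at depth 0
Step 3: declare d=(read c)=97 at depth 0
Step 4: declare d=(read c)=97 at depth 0
Step 5: declare f=(read c)=97 at depth 0
Step 6: declare b=(read c)=97 at depth 0
Step 7: enter scope (depth=1)
Step 8: declare c=(read f)=97 at depth 1
Step 9: declare c=43 at depth 1
Step 10: declare f=(read c)=43 at depth 1
Step 11: declare a=19 at depth 1
Visible at query point: a=19 b=97 c=43 d=97 f=43

Answer: 1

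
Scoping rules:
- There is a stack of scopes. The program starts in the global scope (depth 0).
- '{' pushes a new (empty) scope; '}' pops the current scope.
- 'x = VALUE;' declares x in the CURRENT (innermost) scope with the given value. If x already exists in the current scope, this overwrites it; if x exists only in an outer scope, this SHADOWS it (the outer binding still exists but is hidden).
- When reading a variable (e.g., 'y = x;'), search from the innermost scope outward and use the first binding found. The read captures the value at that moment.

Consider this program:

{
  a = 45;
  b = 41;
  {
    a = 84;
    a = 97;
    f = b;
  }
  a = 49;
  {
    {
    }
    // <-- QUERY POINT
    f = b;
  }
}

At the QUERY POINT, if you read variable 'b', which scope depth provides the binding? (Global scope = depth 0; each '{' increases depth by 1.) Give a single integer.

Step 1: enter scope (depth=1)
Step 2: declare a=45 at depth 1
Step 3: declare b=41 at depth 1
Step 4: enter scope (depth=2)
Step 5: declare a=84 at depth 2
Step 6: declare a=97 at depth 2
Step 7: declare f=(read b)=41 at depth 2
Step 8: exit scope (depth=1)
Step 9: declare a=49 at depth 1
Step 10: enter scope (depth=2)
Step 11: enter scope (depth=3)
Step 12: exit scope (depth=2)
Visible at query point: a=49 b=41

Answer: 1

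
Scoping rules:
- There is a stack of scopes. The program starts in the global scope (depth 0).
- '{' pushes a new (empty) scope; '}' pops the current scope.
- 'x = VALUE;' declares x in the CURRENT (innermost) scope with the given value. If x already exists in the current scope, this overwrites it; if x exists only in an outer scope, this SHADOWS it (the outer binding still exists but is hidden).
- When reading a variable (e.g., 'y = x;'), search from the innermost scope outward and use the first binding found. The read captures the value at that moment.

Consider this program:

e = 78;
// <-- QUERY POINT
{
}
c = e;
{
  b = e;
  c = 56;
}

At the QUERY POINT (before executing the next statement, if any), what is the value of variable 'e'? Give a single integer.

Step 1: declare e=78 at depth 0
Visible at query point: e=78

Answer: 78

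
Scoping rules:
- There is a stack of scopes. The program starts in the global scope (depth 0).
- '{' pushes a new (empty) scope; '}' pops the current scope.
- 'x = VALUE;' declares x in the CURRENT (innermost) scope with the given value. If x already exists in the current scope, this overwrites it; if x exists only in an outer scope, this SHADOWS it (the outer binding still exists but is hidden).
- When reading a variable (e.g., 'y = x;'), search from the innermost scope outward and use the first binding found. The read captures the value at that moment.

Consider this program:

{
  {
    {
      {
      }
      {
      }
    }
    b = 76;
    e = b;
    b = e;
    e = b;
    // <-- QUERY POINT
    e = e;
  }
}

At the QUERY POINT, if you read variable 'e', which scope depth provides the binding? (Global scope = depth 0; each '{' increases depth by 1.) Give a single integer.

Answer: 2

Derivation:
Step 1: enter scope (depth=1)
Step 2: enter scope (depth=2)
Step 3: enter scope (depth=3)
Step 4: enter scope (depth=4)
Step 5: exit scope (depth=3)
Step 6: enter scope (depth=4)
Step 7: exit scope (depth=3)
Step 8: exit scope (depth=2)
Step 9: declare b=76 at depth 2
Step 10: declare e=(read b)=76 at depth 2
Step 11: declare b=(read e)=76 at depth 2
Step 12: declare e=(read b)=76 at depth 2
Visible at query point: b=76 e=76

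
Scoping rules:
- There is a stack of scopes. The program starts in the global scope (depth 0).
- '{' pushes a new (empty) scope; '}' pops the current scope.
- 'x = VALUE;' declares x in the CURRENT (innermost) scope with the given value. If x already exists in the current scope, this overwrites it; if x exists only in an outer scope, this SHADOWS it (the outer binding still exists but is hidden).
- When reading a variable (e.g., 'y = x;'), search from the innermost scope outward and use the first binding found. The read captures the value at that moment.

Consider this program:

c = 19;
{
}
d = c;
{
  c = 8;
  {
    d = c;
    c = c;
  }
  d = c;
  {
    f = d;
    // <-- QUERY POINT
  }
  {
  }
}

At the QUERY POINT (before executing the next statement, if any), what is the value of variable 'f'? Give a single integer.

Answer: 8

Derivation:
Step 1: declare c=19 at depth 0
Step 2: enter scope (depth=1)
Step 3: exit scope (depth=0)
Step 4: declare d=(read c)=19 at depth 0
Step 5: enter scope (depth=1)
Step 6: declare c=8 at depth 1
Step 7: enter scope (depth=2)
Step 8: declare d=(read c)=8 at depth 2
Step 9: declare c=(read c)=8 at depth 2
Step 10: exit scope (depth=1)
Step 11: declare d=(read c)=8 at depth 1
Step 12: enter scope (depth=2)
Step 13: declare f=(read d)=8 at depth 2
Visible at query point: c=8 d=8 f=8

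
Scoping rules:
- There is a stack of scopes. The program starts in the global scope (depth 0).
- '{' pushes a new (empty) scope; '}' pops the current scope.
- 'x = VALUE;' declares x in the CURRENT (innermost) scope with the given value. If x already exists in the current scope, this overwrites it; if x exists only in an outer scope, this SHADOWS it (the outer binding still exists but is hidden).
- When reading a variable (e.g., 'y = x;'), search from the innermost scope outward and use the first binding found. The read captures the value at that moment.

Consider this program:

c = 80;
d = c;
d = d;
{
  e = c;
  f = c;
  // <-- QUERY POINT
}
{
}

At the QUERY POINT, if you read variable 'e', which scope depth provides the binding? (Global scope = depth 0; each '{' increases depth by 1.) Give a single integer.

Step 1: declare c=80 at depth 0
Step 2: declare d=(read c)=80 at depth 0
Step 3: declare d=(read d)=80 at depth 0
Step 4: enter scope (depth=1)
Step 5: declare e=(read c)=80 at depth 1
Step 6: declare f=(read c)=80 at depth 1
Visible at query point: c=80 d=80 e=80 f=80

Answer: 1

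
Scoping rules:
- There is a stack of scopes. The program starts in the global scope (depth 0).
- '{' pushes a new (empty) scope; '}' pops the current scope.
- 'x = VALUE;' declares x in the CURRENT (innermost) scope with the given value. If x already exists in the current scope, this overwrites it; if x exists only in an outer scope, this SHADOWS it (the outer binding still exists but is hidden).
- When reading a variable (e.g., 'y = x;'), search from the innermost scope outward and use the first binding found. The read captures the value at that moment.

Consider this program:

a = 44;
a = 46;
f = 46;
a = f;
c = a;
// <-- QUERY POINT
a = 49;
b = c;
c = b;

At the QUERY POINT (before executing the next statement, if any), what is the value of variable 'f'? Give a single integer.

Answer: 46

Derivation:
Step 1: declare a=44 at depth 0
Step 2: declare a=46 at depth 0
Step 3: declare f=46 at depth 0
Step 4: declare a=(read f)=46 at depth 0
Step 5: declare c=(read a)=46 at depth 0
Visible at query point: a=46 c=46 f=46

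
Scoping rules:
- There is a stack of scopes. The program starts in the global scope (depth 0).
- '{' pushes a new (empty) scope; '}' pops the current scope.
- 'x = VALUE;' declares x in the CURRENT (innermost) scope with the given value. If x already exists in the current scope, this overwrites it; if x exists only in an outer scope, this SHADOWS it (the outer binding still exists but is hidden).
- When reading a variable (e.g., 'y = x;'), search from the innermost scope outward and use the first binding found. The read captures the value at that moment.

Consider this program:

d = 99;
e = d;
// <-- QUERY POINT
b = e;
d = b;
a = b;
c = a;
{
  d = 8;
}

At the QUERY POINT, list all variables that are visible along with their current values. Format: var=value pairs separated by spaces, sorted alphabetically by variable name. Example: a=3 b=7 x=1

Answer: d=99 e=99

Derivation:
Step 1: declare d=99 at depth 0
Step 2: declare e=(read d)=99 at depth 0
Visible at query point: d=99 e=99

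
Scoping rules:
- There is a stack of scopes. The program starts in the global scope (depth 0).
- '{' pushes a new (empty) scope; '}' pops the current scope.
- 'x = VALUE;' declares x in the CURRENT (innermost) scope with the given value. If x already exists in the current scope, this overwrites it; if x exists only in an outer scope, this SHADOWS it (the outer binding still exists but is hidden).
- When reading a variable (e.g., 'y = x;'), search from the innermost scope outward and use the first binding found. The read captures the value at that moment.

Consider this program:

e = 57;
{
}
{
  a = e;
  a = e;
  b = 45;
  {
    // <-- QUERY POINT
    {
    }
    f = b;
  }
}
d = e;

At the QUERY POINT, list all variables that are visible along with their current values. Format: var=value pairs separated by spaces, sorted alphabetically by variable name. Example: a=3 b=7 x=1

Step 1: declare e=57 at depth 0
Step 2: enter scope (depth=1)
Step 3: exit scope (depth=0)
Step 4: enter scope (depth=1)
Step 5: declare a=(read e)=57 at depth 1
Step 6: declare a=(read e)=57 at depth 1
Step 7: declare b=45 at depth 1
Step 8: enter scope (depth=2)
Visible at query point: a=57 b=45 e=57

Answer: a=57 b=45 e=57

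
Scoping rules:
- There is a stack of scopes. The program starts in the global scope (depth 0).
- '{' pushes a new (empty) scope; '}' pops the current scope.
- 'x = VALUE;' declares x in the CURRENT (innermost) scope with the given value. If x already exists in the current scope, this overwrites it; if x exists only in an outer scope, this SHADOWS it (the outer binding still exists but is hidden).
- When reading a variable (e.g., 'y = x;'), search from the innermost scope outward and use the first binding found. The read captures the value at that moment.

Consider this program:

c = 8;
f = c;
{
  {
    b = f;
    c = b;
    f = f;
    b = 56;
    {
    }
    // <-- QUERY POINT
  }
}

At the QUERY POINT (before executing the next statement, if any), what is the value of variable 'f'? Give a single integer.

Answer: 8

Derivation:
Step 1: declare c=8 at depth 0
Step 2: declare f=(read c)=8 at depth 0
Step 3: enter scope (depth=1)
Step 4: enter scope (depth=2)
Step 5: declare b=(read f)=8 at depth 2
Step 6: declare c=(read b)=8 at depth 2
Step 7: declare f=(read f)=8 at depth 2
Step 8: declare b=56 at depth 2
Step 9: enter scope (depth=3)
Step 10: exit scope (depth=2)
Visible at query point: b=56 c=8 f=8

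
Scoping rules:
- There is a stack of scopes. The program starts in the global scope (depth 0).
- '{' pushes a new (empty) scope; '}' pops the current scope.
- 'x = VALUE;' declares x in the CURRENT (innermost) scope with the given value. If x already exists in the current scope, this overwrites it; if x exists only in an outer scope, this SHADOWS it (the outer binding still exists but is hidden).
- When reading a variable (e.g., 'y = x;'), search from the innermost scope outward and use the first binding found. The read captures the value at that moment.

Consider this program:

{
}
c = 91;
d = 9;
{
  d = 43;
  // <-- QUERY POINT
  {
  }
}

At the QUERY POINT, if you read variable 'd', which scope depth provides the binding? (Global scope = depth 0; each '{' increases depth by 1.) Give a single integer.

Step 1: enter scope (depth=1)
Step 2: exit scope (depth=0)
Step 3: declare c=91 at depth 0
Step 4: declare d=9 at depth 0
Step 5: enter scope (depth=1)
Step 6: declare d=43 at depth 1
Visible at query point: c=91 d=43

Answer: 1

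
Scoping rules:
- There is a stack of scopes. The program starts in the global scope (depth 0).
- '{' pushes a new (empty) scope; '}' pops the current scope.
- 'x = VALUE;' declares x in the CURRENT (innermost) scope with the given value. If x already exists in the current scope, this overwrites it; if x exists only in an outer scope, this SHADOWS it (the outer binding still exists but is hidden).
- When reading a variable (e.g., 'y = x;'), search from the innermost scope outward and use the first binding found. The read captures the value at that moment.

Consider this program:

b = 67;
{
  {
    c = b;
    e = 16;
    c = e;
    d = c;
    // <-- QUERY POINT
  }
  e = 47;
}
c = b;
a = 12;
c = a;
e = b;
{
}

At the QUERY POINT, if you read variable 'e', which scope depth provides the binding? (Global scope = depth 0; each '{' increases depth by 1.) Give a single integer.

Step 1: declare b=67 at depth 0
Step 2: enter scope (depth=1)
Step 3: enter scope (depth=2)
Step 4: declare c=(read b)=67 at depth 2
Step 5: declare e=16 at depth 2
Step 6: declare c=(read e)=16 at depth 2
Step 7: declare d=(read c)=16 at depth 2
Visible at query point: b=67 c=16 d=16 e=16

Answer: 2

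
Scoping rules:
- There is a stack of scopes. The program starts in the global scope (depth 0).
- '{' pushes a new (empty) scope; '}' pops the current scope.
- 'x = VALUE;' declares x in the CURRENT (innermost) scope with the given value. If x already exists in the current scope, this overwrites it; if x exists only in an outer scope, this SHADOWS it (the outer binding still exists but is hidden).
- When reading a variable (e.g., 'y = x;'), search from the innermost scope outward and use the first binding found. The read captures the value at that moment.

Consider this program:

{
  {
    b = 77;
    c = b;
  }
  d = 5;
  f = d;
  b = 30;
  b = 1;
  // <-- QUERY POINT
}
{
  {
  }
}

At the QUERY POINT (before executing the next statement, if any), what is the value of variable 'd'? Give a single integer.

Answer: 5

Derivation:
Step 1: enter scope (depth=1)
Step 2: enter scope (depth=2)
Step 3: declare b=77 at depth 2
Step 4: declare c=(read b)=77 at depth 2
Step 5: exit scope (depth=1)
Step 6: declare d=5 at depth 1
Step 7: declare f=(read d)=5 at depth 1
Step 8: declare b=30 at depth 1
Step 9: declare b=1 at depth 1
Visible at query point: b=1 d=5 f=5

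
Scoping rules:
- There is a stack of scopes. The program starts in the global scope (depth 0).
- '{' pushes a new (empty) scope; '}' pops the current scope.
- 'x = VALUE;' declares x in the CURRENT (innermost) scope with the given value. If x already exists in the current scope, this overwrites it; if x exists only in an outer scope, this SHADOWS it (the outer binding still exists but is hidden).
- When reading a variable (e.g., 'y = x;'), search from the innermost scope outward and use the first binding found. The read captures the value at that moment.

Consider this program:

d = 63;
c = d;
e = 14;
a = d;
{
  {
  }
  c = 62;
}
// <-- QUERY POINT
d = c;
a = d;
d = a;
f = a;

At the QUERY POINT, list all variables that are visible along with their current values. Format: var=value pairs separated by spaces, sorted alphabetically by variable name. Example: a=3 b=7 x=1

Answer: a=63 c=63 d=63 e=14

Derivation:
Step 1: declare d=63 at depth 0
Step 2: declare c=(read d)=63 at depth 0
Step 3: declare e=14 at depth 0
Step 4: declare a=(read d)=63 at depth 0
Step 5: enter scope (depth=1)
Step 6: enter scope (depth=2)
Step 7: exit scope (depth=1)
Step 8: declare c=62 at depth 1
Step 9: exit scope (depth=0)
Visible at query point: a=63 c=63 d=63 e=14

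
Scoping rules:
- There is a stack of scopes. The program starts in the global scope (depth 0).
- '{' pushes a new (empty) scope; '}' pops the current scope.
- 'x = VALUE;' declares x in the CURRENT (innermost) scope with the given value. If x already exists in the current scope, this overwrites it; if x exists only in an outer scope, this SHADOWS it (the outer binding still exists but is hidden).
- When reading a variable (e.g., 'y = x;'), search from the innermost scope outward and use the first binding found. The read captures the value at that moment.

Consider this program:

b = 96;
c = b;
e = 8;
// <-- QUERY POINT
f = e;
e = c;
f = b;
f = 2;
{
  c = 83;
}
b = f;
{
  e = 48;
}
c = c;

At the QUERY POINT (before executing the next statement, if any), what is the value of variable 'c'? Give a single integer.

Answer: 96

Derivation:
Step 1: declare b=96 at depth 0
Step 2: declare c=(read b)=96 at depth 0
Step 3: declare e=8 at depth 0
Visible at query point: b=96 c=96 e=8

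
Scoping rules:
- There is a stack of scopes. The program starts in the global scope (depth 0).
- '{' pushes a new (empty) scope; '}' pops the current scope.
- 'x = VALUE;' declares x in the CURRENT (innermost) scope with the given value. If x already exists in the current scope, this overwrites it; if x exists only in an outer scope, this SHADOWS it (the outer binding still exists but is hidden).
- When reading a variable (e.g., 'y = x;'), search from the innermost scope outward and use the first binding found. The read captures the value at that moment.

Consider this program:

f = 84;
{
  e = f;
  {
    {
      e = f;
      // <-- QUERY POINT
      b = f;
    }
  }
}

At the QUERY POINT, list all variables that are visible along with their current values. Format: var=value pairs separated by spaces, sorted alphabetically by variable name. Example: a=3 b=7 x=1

Answer: e=84 f=84

Derivation:
Step 1: declare f=84 at depth 0
Step 2: enter scope (depth=1)
Step 3: declare e=(read f)=84 at depth 1
Step 4: enter scope (depth=2)
Step 5: enter scope (depth=3)
Step 6: declare e=(read f)=84 at depth 3
Visible at query point: e=84 f=84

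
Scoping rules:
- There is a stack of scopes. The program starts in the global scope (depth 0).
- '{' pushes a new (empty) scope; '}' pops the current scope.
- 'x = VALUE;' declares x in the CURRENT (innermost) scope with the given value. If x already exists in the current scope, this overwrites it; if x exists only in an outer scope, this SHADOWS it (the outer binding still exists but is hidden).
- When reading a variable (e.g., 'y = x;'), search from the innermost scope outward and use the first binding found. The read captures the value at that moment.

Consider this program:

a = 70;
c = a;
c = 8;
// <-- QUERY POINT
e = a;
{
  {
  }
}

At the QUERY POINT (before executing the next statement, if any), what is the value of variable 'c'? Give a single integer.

Answer: 8

Derivation:
Step 1: declare a=70 at depth 0
Step 2: declare c=(read a)=70 at depth 0
Step 3: declare c=8 at depth 0
Visible at query point: a=70 c=8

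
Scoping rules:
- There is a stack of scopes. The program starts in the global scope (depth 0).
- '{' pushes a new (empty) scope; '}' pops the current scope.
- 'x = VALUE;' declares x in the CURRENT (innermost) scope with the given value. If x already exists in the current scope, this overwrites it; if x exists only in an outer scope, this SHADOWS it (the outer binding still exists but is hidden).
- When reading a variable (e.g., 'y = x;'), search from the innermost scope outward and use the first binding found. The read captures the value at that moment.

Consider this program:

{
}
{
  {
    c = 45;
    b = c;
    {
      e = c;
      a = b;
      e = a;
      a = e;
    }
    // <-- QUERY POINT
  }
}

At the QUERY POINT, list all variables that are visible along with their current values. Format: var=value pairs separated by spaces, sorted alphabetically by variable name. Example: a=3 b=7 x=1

Step 1: enter scope (depth=1)
Step 2: exit scope (depth=0)
Step 3: enter scope (depth=1)
Step 4: enter scope (depth=2)
Step 5: declare c=45 at depth 2
Step 6: declare b=(read c)=45 at depth 2
Step 7: enter scope (depth=3)
Step 8: declare e=(read c)=45 at depth 3
Step 9: declare a=(read b)=45 at depth 3
Step 10: declare e=(read a)=45 at depth 3
Step 11: declare a=(read e)=45 at depth 3
Step 12: exit scope (depth=2)
Visible at query point: b=45 c=45

Answer: b=45 c=45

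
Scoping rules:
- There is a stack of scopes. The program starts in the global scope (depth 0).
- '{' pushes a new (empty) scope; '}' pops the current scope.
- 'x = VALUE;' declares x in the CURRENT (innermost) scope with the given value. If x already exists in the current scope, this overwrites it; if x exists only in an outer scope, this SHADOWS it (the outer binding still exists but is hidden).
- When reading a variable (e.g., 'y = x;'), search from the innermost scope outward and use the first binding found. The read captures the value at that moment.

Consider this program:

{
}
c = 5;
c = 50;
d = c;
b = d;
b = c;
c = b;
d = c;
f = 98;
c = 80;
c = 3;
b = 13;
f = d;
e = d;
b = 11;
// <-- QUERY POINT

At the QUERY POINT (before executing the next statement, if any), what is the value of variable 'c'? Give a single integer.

Step 1: enter scope (depth=1)
Step 2: exit scope (depth=0)
Step 3: declare c=5 at depth 0
Step 4: declare c=50 at depth 0
Step 5: declare d=(read c)=50 at depth 0
Step 6: declare b=(read d)=50 at depth 0
Step 7: declare b=(read c)=50 at depth 0
Step 8: declare c=(read b)=50 at depth 0
Step 9: declare d=(read c)=50 at depth 0
Step 10: declare f=98 at depth 0
Step 11: declare c=80 at depth 0
Step 12: declare c=3 at depth 0
Step 13: declare b=13 at depth 0
Step 14: declare f=(read d)=50 at depth 0
Step 15: declare e=(read d)=50 at depth 0
Step 16: declare b=11 at depth 0
Visible at query point: b=11 c=3 d=50 e=50 f=50

Answer: 3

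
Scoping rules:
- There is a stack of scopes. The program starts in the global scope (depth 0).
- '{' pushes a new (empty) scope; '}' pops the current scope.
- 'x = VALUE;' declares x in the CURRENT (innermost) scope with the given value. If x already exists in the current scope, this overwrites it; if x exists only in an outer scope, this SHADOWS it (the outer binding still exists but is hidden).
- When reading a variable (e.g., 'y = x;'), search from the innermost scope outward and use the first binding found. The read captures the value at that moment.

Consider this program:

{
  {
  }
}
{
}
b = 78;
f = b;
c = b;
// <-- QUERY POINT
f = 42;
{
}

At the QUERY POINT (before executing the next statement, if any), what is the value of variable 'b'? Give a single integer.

Step 1: enter scope (depth=1)
Step 2: enter scope (depth=2)
Step 3: exit scope (depth=1)
Step 4: exit scope (depth=0)
Step 5: enter scope (depth=1)
Step 6: exit scope (depth=0)
Step 7: declare b=78 at depth 0
Step 8: declare f=(read b)=78 at depth 0
Step 9: declare c=(read b)=78 at depth 0
Visible at query point: b=78 c=78 f=78

Answer: 78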